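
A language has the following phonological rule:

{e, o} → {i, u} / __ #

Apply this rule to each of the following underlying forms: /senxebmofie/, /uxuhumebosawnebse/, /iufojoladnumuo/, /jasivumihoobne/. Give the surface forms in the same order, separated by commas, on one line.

/senxebmofie/: /e/ is a mid vowel in word-final position, so it raises to [i]. → [senxebmofii].
/uxuhumebosawnebse/: /e/ is a mid vowel in word-final position, so it raises to [i]. → [uxuhumebosawnebsi].
/iufojoladnumuo/: /o/ is a mid vowel in word-final position, so it raises to [u]. → [iufojoladnumuu].
/jasivumihoobne/: /e/ is a mid vowel in word-final position, so it raises to [i]. → [jasivumihoobni].

senxebmofii, uxuhumebosawnebsi, iufojoladnumuu, jasivumihoobni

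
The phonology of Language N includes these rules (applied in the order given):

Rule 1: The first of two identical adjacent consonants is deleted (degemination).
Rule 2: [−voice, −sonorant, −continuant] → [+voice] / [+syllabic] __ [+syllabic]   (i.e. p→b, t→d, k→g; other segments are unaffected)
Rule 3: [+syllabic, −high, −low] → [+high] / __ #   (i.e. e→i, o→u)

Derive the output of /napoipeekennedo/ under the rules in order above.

Rule 1 (degemination): /nn/ is a geminate; the first /n/ deletes. /napoipeekennedo/ → napoipeekenedo.
Rule 2 (intervocalic voicing): /p/ is a voiceless stop between vowels /a/ and /o/, so it voices to [b]. /p/ is a voiceless stop between vowels /i/ and /e/, so it voices to [b]. /k/ is a voiceless stop between vowels /e/ and /e/, so it voices to [g]. /napoipeekenedo/ → naboibeegenedo.
Rule 3 (final vowel raising): /o/ is a mid vowel in word-final position, so it raises to [u]. /naboibeegenedo/ → naboibeegenedu.

naboibeegenedu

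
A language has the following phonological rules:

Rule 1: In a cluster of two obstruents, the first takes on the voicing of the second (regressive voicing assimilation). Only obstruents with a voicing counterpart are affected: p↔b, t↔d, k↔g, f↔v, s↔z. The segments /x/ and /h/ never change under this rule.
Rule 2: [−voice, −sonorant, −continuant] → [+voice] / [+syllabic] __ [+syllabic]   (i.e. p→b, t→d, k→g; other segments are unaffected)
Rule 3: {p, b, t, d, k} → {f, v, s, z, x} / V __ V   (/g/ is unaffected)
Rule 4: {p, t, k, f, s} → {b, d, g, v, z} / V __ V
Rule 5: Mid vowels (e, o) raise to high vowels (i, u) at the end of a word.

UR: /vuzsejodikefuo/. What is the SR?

vussejozigevuu

Rule 1 (regressive voicing assimilation): /z/ precedes the voiceless obstruent /s/, so it devoices to [s] by assimilation. /vuzsejodikefuo/ → vussejodikefuo.
Rule 2 (intervocalic voicing): /k/ is a voiceless stop between vowels /i/ and /e/, so it voices to [g]. /vussejodikefuo/ → vussejodigefuo.
Rule 3 (intervocalic spirantization): /d/ is a stop between vowels /o/ and /i/, so it spirantizes to the fricative [z]. /vussejodigefuo/ → vussejozigefuo.
Rule 4 (intervocalic voicing): /f/ is a voiceless obstruent between vowels /e/ and /u/, so it voices to [v]. /vussejozigefuo/ → vussejozigevuo.
Rule 5 (final vowel raising): /o/ is a mid vowel in word-final position, so it raises to [u]. /vussejozigevuo/ → vussejozigevuu.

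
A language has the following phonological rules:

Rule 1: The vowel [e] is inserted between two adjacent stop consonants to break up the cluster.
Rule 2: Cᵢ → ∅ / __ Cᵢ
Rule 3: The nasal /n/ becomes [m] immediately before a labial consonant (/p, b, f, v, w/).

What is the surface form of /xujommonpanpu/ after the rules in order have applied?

Rule 1 (stop-cluster e-epenthesis): no segment meets the environment; /xujommonpanpu/ is unchanged.
Rule 2 (degemination): /mm/ is a geminate; the first /m/ deletes. /xujommonpanpu/ → xujomonpanpu.
Rule 3 (nasal place assimilation): /n/ precedes the labial consonant /p/, so it assimilates in place to [m]. /n/ precedes the labial consonant /p/, so it assimilates in place to [m]. /xujomonpanpu/ → xujomompampu.

xujomompampu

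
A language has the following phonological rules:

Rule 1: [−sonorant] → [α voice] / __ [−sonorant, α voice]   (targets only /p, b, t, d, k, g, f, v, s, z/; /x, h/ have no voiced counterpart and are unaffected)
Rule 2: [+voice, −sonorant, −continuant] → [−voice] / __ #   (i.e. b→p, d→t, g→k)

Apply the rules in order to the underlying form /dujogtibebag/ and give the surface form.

dujoktibebak

Rule 1 (regressive voicing assimilation): /g/ precedes the voiceless obstruent /t/, so it devoices to [k] by assimilation. /dujogtibebag/ → dujoktibebag.
Rule 2 (final devoicing): /g/ is a voiced stop in word-final position, so it devoices to [k]. /dujoktibebag/ → dujoktibebak.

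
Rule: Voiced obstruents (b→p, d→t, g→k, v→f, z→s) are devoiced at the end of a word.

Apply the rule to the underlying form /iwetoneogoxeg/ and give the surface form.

/g/ is a voiced obstruent in word-final position, so it devoices to [k].
The other instance of /g/ does not occur in the required environment and remains unchanged.
Surface form: [iwetoneogoxek].

iwetoneogoxek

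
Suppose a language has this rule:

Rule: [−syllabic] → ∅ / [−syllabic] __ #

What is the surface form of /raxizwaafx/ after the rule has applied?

raxizwaaf

/x/ is the second consonant of a word-final cluster /fx/, so it deletes.
The other instances of /r/, /x/, /z/, /w/, /f/ do not occur in the required environment and remain unchanged.
Surface form: [raxizwaaf].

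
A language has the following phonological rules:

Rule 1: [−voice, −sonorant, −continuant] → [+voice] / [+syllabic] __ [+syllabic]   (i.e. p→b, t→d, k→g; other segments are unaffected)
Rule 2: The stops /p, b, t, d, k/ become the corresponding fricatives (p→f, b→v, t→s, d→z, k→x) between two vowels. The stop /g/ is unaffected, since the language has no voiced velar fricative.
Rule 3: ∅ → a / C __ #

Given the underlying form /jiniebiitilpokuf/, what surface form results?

jinieviizilpogufa

Rule 1 (intervocalic voicing): /t/ is a voiceless stop between vowels /i/ and /i/, so it voices to [d]. /k/ is a voiceless stop between vowels /o/ and /u/, so it voices to [g]. /jiniebiitilpokuf/ → jiniebiidilpoguf.
Rule 2 (intervocalic spirantization): /b/ is a stop between vowels /e/ and /i/, so it spirantizes to the fricative [v]. /d/ is a stop between vowels /i/ and /i/, so it spirantizes to the fricative [z]. /jiniebiidilpoguf/ → jinieviizilpoguf.
Rule 3 (final a-epenthesis): the form ends in the consonant /f/, so [a] is inserted word-finally. /jinieviizilpoguf/ → jinieviizilpogufa.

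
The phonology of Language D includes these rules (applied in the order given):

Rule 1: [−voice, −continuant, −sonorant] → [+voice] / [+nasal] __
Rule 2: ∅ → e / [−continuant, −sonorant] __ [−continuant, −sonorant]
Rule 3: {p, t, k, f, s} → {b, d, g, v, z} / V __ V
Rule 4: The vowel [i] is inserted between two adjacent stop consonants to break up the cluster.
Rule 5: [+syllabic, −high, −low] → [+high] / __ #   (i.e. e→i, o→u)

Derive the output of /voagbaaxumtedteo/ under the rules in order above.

Rule 1 (post-nasal voicing): /t/ is a voiceless stop immediately after the nasal /m/, so it voices to [d]. /voagbaaxumtedteo/ → voagbaaxumdedteo.
Rule 2 (stop-cluster e-epenthesis): /g/ and /b/ form a stop–stop cluster, so [e] is inserted between them. /d/ and /t/ form a stop–stop cluster, so [e] is inserted between them. /voagbaaxumdedteo/ → voagebaaxumdedeteo.
Rule 3 (intervocalic voicing): /t/ is a voiceless obstruent between vowels /e/ and /e/, so it voices to [d]. /voagebaaxumdedeteo/ → voagebaaxumdededeo.
Rule 4 (stop-cluster i-epenthesis): no segment meets the environment; /voagebaaxumdededeo/ is unchanged.
Rule 5 (final vowel raising): /o/ is a mid vowel in word-final position, so it raises to [u]. /voagebaaxumdededeo/ → voagebaaxumdededeu.

voagebaaxumdededeu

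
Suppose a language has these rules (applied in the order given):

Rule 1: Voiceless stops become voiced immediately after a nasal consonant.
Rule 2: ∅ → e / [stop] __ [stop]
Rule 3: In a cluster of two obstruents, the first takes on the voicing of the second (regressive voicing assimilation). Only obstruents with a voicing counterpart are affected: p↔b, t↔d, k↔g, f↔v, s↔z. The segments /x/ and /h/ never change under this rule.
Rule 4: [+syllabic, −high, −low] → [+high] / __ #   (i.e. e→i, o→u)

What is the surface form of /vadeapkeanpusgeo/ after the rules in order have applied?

Rule 1 (post-nasal voicing): /p/ is a voiceless stop immediately after the nasal /n/, so it voices to [b]. /vadeapkeanpusgeo/ → vadeapkeanbusgeo.
Rule 2 (stop-cluster e-epenthesis): /p/ and /k/ form a stop–stop cluster, so [e] is inserted between them. /vadeapkeanbusgeo/ → vadeapekeanbusgeo.
Rule 3 (regressive voicing assimilation): /s/ precedes the voiced obstruent /g/, so it voices to [z] by assimilation. /vadeapekeanbusgeo/ → vadeapekeanbuzgeo.
Rule 4 (final vowel raising): /o/ is a mid vowel in word-final position, so it raises to [u]. /vadeapekeanbuzgeo/ → vadeapekeanbuzgeu.

vadeapekeanbuzgeu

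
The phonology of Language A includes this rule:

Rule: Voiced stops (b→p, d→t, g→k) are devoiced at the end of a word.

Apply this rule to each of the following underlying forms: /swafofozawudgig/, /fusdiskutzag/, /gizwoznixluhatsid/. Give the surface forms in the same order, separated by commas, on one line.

swafofozawudgik, fusdiskutzak, gizwoznixluhatsit

/swafofozawudgig/: /g/ is a voiced stop in word-final position, so it devoices to [k]. → [swafofozawudgik].
/fusdiskutzag/: /g/ is a voiced stop in word-final position, so it devoices to [k]. → [fusdiskutzak].
/gizwoznixluhatsid/: /d/ is a voiced stop in word-final position, so it devoices to [t]. → [gizwoznixluhatsit].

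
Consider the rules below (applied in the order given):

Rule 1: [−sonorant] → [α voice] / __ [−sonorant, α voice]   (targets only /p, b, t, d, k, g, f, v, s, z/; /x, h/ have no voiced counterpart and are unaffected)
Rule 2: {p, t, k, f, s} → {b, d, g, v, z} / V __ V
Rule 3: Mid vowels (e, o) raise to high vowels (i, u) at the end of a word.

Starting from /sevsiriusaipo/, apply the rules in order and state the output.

sefsiriuzaibu

Rule 1 (regressive voicing assimilation): /v/ precedes the voiceless obstruent /s/, so it devoices to [f] by assimilation. /sevsiriusaipo/ → sefsiriusaipo.
Rule 2 (intervocalic voicing): /s/ is a voiceless obstruent between vowels /u/ and /a/, so it voices to [z]. /p/ is a voiceless obstruent between vowels /i/ and /o/, so it voices to [b]. /sefsiriusaipo/ → sefsiriuzaibo.
Rule 3 (final vowel raising): /o/ is a mid vowel in word-final position, so it raises to [u]. /sefsiriuzaibo/ → sefsiriuzaibu.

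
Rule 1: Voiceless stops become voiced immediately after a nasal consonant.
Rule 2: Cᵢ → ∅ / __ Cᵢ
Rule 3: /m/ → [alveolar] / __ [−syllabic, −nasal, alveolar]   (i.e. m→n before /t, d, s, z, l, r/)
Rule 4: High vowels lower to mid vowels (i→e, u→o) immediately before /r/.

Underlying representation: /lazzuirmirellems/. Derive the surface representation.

Rule 1 (post-nasal voicing): no segment meets the environment; /lazzuirmirellems/ is unchanged.
Rule 2 (degemination): /zz/ is a geminate; the first /z/ deletes. /ll/ is a geminate; the first /l/ deletes. /lazzuirmirellems/ → lazuirmirelems.
Rule 3 (nasal place assimilation): /m/ precedes the alveolar consonant /s/, so it assimilates in place to [n]. /lazuirmirelems/ → lazuirmirelens.
Rule 4 (pre-rhotic lowering): /i/ is a high vowel immediately before /r/, so it lowers to [e]. /i/ is a high vowel immediately before /r/, so it lowers to [e]. /lazuirmirelens/ → lazuermerelens.

lazuermerelens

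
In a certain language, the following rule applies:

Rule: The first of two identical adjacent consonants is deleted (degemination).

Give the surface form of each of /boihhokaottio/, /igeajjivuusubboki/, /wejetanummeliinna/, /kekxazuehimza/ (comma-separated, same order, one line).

boihokaotio, igeajivuusuboki, wejetanumeliina, kekxazuehimza

/boihhokaottio/: /hh/ is a geminate; the first /h/ deletes. /tt/ is a geminate; the first /t/ deletes. → [boihokaotio].
/igeajjivuusubboki/: /jj/ is a geminate; the first /j/ deletes. /bb/ is a geminate; the first /b/ deletes. → [igeajivuusuboki].
/wejetanummeliinna/: /mm/ is a geminate; the first /m/ deletes. /nn/ is a geminate; the first /n/ deletes. → [wejetanumeliina].
/kekxazuehimza/: the rule's environment is not met; surfaces unchanged as [kekxazuehimza].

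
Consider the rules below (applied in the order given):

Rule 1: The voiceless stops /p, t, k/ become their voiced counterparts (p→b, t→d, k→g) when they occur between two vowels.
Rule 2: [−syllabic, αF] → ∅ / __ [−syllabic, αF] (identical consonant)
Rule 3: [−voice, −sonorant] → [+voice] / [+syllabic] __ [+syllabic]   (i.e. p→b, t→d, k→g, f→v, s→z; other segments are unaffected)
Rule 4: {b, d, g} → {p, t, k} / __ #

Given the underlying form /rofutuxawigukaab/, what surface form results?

Rule 1 (intervocalic voicing): /t/ is a voiceless stop between vowels /u/ and /u/, so it voices to [d]. /k/ is a voiceless stop between vowels /u/ and /a/, so it voices to [g]. /rofutuxawigukaab/ → rofuduxawigugaab.
Rule 2 (degemination): no segment meets the environment; /rofuduxawigugaab/ is unchanged.
Rule 3 (intervocalic voicing): /f/ is a voiceless obstruent between vowels /o/ and /u/, so it voices to [v]. /rofuduxawigugaab/ → rovuduxawigugaab.
Rule 4 (final devoicing): /b/ is a voiced stop in word-final position, so it devoices to [p]. /rovuduxawigugaab/ → rovuduxawigugaap.

rovuduxawigugaap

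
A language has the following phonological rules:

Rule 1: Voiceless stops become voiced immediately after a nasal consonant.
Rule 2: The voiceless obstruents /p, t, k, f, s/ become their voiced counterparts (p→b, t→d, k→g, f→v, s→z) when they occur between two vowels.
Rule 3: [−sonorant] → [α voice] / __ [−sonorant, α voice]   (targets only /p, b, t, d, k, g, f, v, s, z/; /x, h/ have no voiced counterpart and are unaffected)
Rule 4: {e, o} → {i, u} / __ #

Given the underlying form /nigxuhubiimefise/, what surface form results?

Rule 1 (post-nasal voicing): no segment meets the environment; /nigxuhubiimefise/ is unchanged.
Rule 2 (intervocalic voicing): /f/ is a voiceless obstruent between vowels /e/ and /i/, so it voices to [v]. /s/ is a voiceless obstruent between vowels /i/ and /e/, so it voices to [z]. /nigxuhubiimefise/ → nigxuhubiimevize.
Rule 3 (regressive voicing assimilation): /g/ precedes the voiceless obstruent /x/, so it devoices to [k] by assimilation. /nigxuhubiimevize/ → nikxuhubiimevize.
Rule 4 (final vowel raising): /e/ is a mid vowel in word-final position, so it raises to [i]. /nikxuhubiimevize/ → nikxuhubiimevizi.

nikxuhubiimevizi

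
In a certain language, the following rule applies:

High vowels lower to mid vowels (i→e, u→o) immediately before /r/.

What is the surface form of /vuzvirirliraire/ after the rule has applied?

/i/ is a high vowel immediately before /r/, so it lowers to [e].
/i/ is a high vowel immediately before /r/, so it lowers to [e].
/i/ is a high vowel immediately before /r/, so it lowers to [e].
/i/ is a high vowel immediately before /r/, so it lowers to [e].
Surface form: [vuzvererleraere].

vuzvererleraere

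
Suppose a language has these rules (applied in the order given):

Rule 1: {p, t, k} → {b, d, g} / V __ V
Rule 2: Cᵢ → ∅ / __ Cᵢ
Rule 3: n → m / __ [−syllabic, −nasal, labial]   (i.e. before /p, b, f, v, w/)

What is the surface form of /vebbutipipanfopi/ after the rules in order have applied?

Rule 1 (intervocalic voicing): /t/ is a voiceless stop between vowels /u/ and /i/, so it voices to [d]. /p/ is a voiceless stop between vowels /i/ and /i/, so it voices to [b]. /p/ is a voiceless stop between vowels /i/ and /a/, so it voices to [b]. /p/ is a voiceless stop between vowels /o/ and /i/, so it voices to [b]. /vebbutipipanfopi/ → vebbudibibanfobi.
Rule 2 (degemination): /bb/ is a geminate; the first /b/ deletes. /vebbudibibanfobi/ → vebudibibanfobi.
Rule 3 (nasal place assimilation): /n/ precedes the labial consonant /f/, so it assimilates in place to [m]. /vebudibibanfobi/ → vebudibibamfobi.

vebudibibamfobi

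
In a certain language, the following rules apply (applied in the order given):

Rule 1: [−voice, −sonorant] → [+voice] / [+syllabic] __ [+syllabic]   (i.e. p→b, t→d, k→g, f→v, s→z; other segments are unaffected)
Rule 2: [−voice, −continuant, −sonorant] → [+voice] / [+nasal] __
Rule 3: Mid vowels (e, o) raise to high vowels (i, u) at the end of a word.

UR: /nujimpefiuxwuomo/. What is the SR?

Rule 1 (intervocalic voicing): /f/ is a voiceless obstruent between vowels /e/ and /i/, so it voices to [v]. /nujimpefiuxwuomo/ → nujimpeviuxwuomo.
Rule 2 (post-nasal voicing): /p/ is a voiceless stop immediately after the nasal /m/, so it voices to [b]. /nujimpeviuxwuomo/ → nujimbeviuxwuomo.
Rule 3 (final vowel raising): /o/ is a mid vowel in word-final position, so it raises to [u]. /nujimbeviuxwuomo/ → nujimbeviuxwuomu.

nujimbeviuxwuomu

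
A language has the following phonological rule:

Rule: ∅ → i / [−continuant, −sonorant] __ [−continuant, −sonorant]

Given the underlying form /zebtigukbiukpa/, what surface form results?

zebitigukibiukipa

/b/ and /t/ form a stop–stop cluster, so [i] is inserted between them.
/k/ and /b/ form a stop–stop cluster, so [i] is inserted between them.
/k/ and /p/ form a stop–stop cluster, so [i] is inserted between them.
Surface form: [zebitigukibiukipa].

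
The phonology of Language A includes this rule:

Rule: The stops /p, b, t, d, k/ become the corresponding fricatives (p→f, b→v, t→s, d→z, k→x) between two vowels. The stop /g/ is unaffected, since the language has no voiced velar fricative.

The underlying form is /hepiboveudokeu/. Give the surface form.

hefivoveuzoxeu

/p/ is a stop between vowels /e/ and /i/, so it spirantizes to the fricative [f].
/b/ is a stop between vowels /i/ and /o/, so it spirantizes to the fricative [v].
/d/ is a stop between vowels /u/ and /o/, so it spirantizes to the fricative [z].
/k/ is a stop between vowels /o/ and /e/, so it spirantizes to the fricative [x].
Surface form: [hefivoveuzoxeu].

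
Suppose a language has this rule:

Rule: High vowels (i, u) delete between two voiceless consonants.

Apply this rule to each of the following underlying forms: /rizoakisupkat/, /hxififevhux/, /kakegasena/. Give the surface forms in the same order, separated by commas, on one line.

/rizoakisupkat/: /i/ is a high vowel flanked by voiceless consonants /k/ and /s/, so it deletes. /u/ is a high vowel flanked by voiceless consonants /s/ and /p/, so it deletes. → [rizoakspkat].
/hxififevhux/: /i/ is a high vowel flanked by voiceless consonants /x/ and /f/, so it deletes. /i/ is a high vowel flanked by voiceless consonants /f/ and /f/, so it deletes. /u/ is a high vowel flanked by voiceless consonants /h/ and /x/, so it deletes. → [hxffevhx].
/kakegasena/: the rule's environment is not met; surfaces unchanged as [kakegasena].

rizoakspkat, hxffevhx, kakegasena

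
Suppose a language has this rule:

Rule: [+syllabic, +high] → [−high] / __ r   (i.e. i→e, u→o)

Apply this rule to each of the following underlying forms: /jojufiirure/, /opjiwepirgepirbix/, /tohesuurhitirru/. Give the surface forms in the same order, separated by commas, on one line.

/jojufiirure/: /i/ is a high vowel immediately before /r/, so it lowers to [e]. /u/ is a high vowel immediately before /r/, so it lowers to [o]. → [jojufierore].
/opjiwepirgepirbix/: /i/ is a high vowel immediately before /r/, so it lowers to [e]. /i/ is a high vowel immediately before /r/, so it lowers to [e]. → [opjiwepergeperbix].
/tohesuurhitirru/: /u/ is a high vowel immediately before /r/, so it lowers to [o]. /i/ is a high vowel immediately before /r/, so it lowers to [e]. → [tohesuorhiterru].

jojufierore, opjiwepergeperbix, tohesuorhiterru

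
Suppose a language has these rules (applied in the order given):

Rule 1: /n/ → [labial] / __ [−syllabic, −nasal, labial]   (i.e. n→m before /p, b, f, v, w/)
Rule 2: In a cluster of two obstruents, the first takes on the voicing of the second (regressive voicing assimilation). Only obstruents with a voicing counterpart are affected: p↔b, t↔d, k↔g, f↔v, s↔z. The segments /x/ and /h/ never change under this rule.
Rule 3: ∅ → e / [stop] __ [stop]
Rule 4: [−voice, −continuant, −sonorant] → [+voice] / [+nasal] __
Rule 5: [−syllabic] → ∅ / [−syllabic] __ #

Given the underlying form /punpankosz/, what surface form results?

pumbangoz

Rule 1 (nasal place assimilation): /n/ precedes the labial consonant /p/, so it assimilates in place to [m]. /punpankosz/ → pumpankosz.
Rule 2 (regressive voicing assimilation): /s/ precedes the voiced obstruent /z/, so it voices to [z] by assimilation. /pumpankosz/ → pumpankozz.
Rule 3 (stop-cluster e-epenthesis): no segment meets the environment; /pumpankozz/ is unchanged.
Rule 4 (post-nasal voicing): /p/ is a voiceless stop immediately after the nasal /m/, so it voices to [b]. /k/ is a voiceless stop immediately after the nasal /n/, so it voices to [g]. /pumpankozz/ → pumbangozz.
Rule 5 (final cluster simplification): /z/ is the second consonant of a word-final cluster /zz/, so it deletes. /pumbangozz/ → pumbangoz.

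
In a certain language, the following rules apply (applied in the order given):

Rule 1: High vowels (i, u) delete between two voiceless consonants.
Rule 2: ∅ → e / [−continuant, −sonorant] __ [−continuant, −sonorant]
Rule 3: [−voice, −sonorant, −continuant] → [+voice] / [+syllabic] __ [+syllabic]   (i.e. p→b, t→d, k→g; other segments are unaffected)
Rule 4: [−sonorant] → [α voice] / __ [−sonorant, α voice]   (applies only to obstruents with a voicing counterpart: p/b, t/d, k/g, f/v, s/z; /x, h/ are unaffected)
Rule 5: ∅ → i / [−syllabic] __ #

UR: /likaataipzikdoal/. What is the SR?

ligaadaibzigedoali

Rule 1 (high vowel syncope): no segment meets the environment; /likaataipzikdoal/ is unchanged.
Rule 2 (stop-cluster e-epenthesis): /k/ and /d/ form a stop–stop cluster, so [e] is inserted between them. /likaataipzikdoal/ → likaataipzikedoal.
Rule 3 (intervocalic voicing): /k/ is a voiceless stop between vowels /i/ and /a/, so it voices to [g]. /t/ is a voiceless stop between vowels /a/ and /a/, so it voices to [d]. /k/ is a voiceless stop between vowels /i/ and /e/, so it voices to [g]. /likaataipzikedoal/ → ligaadaipzigedoal.
Rule 4 (regressive voicing assimilation): /p/ precedes the voiced obstruent /z/, so it voices to [b] by assimilation. /ligaadaipzigedoal/ → ligaadaibzigedoal.
Rule 5 (final i-epenthesis): the form ends in the consonant /l/, so [i] is inserted word-finally. /ligaadaibzigedoal/ → ligaadaibzigedoali.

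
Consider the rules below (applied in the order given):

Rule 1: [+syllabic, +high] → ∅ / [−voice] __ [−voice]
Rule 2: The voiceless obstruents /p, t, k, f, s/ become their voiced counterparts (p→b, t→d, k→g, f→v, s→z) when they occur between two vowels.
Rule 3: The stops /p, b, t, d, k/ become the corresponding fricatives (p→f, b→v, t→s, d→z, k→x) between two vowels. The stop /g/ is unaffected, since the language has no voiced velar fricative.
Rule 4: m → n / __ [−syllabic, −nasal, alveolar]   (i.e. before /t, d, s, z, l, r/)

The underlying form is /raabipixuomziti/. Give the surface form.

raavipxuonzizi

Rule 1 (high vowel syncope): /i/ is a high vowel flanked by voiceless consonants /p/ and /x/, so it deletes. /raabipixuomziti/ → raabipxuomziti.
Rule 2 (intervocalic voicing): /t/ is a voiceless obstruent between vowels /i/ and /i/, so it voices to [d]. /raabipxuomziti/ → raabipxuomzidi.
Rule 3 (intervocalic spirantization): /b/ is a stop between vowels /a/ and /i/, so it spirantizes to the fricative [v]. /d/ is a stop between vowels /i/ and /i/, so it spirantizes to the fricative [z]. /raabipxuomzidi/ → raavipxuomzizi.
Rule 4 (nasal place assimilation): /m/ precedes the alveolar consonant /z/, so it assimilates in place to [n]. /raavipxuomzizi/ → raavipxuonzizi.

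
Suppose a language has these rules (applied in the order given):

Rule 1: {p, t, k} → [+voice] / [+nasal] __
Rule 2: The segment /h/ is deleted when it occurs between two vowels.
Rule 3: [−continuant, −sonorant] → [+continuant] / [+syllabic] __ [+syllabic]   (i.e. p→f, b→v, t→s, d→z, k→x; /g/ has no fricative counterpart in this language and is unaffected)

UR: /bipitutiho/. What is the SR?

bifisusio

Rule 1 (post-nasal voicing): no segment meets the environment; /bipitutiho/ is unchanged.
Rule 2 (intervocalic h-deletion): /h/ occurs between vowels /i/ and /o/, so it deletes. /bipitutiho/ → bipitutio.
Rule 3 (intervocalic spirantization): /p/ is a stop between vowels /i/ and /i/, so it spirantizes to the fricative [f]. /t/ is a stop between vowels /i/ and /u/, so it spirantizes to the fricative [s]. /t/ is a stop between vowels /u/ and /i/, so it spirantizes to the fricative [s]. /bipitutio/ → bifisusio.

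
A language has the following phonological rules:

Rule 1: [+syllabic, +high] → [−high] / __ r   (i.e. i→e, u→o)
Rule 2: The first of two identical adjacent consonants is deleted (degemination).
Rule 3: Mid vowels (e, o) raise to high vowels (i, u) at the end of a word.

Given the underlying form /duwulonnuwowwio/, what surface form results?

duwulonuwowiu

Rule 1 (pre-rhotic lowering): no segment meets the environment; /duwulonnuwowwio/ is unchanged.
Rule 2 (degemination): /nn/ is a geminate; the first /n/ deletes. /ww/ is a geminate; the first /w/ deletes. /duwulonnuwowwio/ → duwulonuwowio.
Rule 3 (final vowel raising): /o/ is a mid vowel in word-final position, so it raises to [u]. /duwulonuwowio/ → duwulonuwowiu.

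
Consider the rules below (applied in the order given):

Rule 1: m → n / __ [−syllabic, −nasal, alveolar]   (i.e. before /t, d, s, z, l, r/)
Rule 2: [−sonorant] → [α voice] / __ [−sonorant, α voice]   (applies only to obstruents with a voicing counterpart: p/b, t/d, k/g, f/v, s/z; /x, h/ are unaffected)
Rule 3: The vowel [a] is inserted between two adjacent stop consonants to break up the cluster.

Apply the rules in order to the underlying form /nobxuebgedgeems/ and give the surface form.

Rule 1 (nasal place assimilation): /m/ precedes the alveolar consonant /s/, so it assimilates in place to [n]. /nobxuebgedgeems/ → nobxuebgedgeens.
Rule 2 (regressive voicing assimilation): /b/ precedes the voiceless obstruent /x/, so it devoices to [p] by assimilation. /nobxuebgedgeens/ → nopxuebgedgeens.
Rule 3 (stop-cluster a-epenthesis): /b/ and /g/ form a stop–stop cluster, so [a] is inserted between them. /d/ and /g/ form a stop–stop cluster, so [a] is inserted between them. /nopxuebgedgeens/ → nopxuebagedageens.

nopxuebagedageens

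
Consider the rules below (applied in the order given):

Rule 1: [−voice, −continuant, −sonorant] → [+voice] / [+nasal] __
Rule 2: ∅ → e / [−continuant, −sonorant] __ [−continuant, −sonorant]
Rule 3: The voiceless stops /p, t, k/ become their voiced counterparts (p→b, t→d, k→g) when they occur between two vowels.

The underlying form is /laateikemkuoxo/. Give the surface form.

laadeigemguoxo

Rule 1 (post-nasal voicing): /k/ is a voiceless stop immediately after the nasal /m/, so it voices to [g]. /laateikemkuoxo/ → laateikemguoxo.
Rule 2 (stop-cluster e-epenthesis): no segment meets the environment; /laateikemguoxo/ is unchanged.
Rule 3 (intervocalic voicing): /t/ is a voiceless stop between vowels /a/ and /e/, so it voices to [d]. /k/ is a voiceless stop between vowels /i/ and /e/, so it voices to [g]. /laateikemguoxo/ → laadeigemguoxo.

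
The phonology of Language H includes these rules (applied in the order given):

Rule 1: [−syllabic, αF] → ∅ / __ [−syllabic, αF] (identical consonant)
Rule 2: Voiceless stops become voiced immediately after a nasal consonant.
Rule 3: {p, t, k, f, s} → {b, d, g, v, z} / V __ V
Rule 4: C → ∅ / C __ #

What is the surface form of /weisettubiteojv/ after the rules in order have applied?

Rule 1 (degemination): /tt/ is a geminate; the first /t/ deletes. /weisettubiteojv/ → weisetubiteojv.
Rule 2 (post-nasal voicing): no segment meets the environment; /weisetubiteojv/ is unchanged.
Rule 3 (intervocalic voicing): /s/ is a voiceless obstruent between vowels /i/ and /e/, so it voices to [z]. /t/ is a voiceless obstruent between vowels /e/ and /u/, so it voices to [d]. /t/ is a voiceless obstruent between vowels /i/ and /e/, so it voices to [d]. /weisetubiteojv/ → weizedubideojv.
Rule 4 (final cluster simplification): /v/ is the second consonant of a word-final cluster /jv/, so it deletes. /weizedubideojv/ → weizedubideoj.

weizedubideoj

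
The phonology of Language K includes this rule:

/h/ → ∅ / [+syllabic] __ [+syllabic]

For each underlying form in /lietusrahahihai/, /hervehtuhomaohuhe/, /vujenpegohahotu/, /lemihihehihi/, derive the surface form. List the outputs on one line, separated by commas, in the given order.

/lietusrahahihai/: /h/ occurs between vowels /a/ and /a/, so it deletes. /h/ occurs between vowels /a/ and /i/, so it deletes. /h/ occurs between vowels /i/ and /a/, so it deletes. → [lietusraaiai].
/hervehtuhomaohuhe/: /h/ occurs between vowels /u/ and /o/, so it deletes. /h/ occurs between vowels /o/ and /u/, so it deletes. /h/ occurs between vowels /u/ and /e/, so it deletes. → [hervehtuomaoue].
/vujenpegohahotu/: /h/ occurs between vowels /o/ and /a/, so it deletes. /h/ occurs between vowels /a/ and /o/, so it deletes. → [vujenpegoaotu].
/lemihihehihi/: /h/ occurs between vowels /i/ and /i/, so it deletes. /h/ occurs between vowels /i/ and /e/, so it deletes. /h/ occurs between vowels /e/ and /i/, so it deletes. /h/ occurs between vowels /i/ and /i/, so it deletes. → [lemiieii].

lietusraaiai, hervehtuomaoue, vujenpegoaotu, lemiieii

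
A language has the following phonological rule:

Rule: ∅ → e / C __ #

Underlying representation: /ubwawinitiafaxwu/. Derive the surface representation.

No segment of /ubwawinitiafaxwu/ meets the structural description of the rule, so the form surfaces unchanged.

ubwawinitiafaxwu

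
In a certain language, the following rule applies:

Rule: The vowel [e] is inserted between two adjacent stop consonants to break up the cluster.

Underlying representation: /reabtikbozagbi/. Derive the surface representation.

reabetikebozagebi

/b/ and /t/ form a stop–stop cluster, so [e] is inserted between them.
/k/ and /b/ form a stop–stop cluster, so [e] is inserted between them.
/g/ and /b/ form a stop–stop cluster, so [e] is inserted between them.
Surface form: [reabetikebozagebi].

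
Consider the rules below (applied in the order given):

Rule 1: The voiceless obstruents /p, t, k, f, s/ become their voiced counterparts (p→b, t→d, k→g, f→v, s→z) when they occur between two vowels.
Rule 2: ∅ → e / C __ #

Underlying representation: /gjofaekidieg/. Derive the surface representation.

Rule 1 (intervocalic voicing): /f/ is a voiceless obstruent between vowels /o/ and /a/, so it voices to [v]. /k/ is a voiceless obstruent between vowels /e/ and /i/, so it voices to [g]. /gjofaekidieg/ → gjovaegidieg.
Rule 2 (final e-epenthesis): the form ends in the consonant /g/, so [e] is inserted word-finally. /gjovaegidieg/ → gjovaegidiege.

gjovaegidiege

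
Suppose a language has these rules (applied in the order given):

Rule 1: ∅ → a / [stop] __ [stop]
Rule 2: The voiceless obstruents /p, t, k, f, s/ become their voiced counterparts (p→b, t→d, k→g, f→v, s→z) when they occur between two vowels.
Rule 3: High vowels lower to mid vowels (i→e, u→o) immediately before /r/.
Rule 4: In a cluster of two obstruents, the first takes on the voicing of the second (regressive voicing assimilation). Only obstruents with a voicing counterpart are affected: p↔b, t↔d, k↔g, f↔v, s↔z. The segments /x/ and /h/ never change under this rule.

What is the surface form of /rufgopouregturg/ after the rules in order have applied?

ruvgobooregadorg

Rule 1 (stop-cluster a-epenthesis): /g/ and /t/ form a stop–stop cluster, so [a] is inserted between them. /rufgopouregturg/ → rufgopouregaturg.
Rule 2 (intervocalic voicing): /p/ is a voiceless obstruent between vowels /o/ and /o/, so it voices to [b]. /t/ is a voiceless obstruent between vowels /a/ and /u/, so it voices to [d]. /rufgopouregaturg/ → rufgobouregadurg.
Rule 3 (pre-rhotic lowering): /u/ is a high vowel immediately before /r/, so it lowers to [o]. /u/ is a high vowel immediately before /r/, so it lowers to [o]. /rufgobouregadurg/ → rufgobooregadorg.
Rule 4 (regressive voicing assimilation): /f/ precedes the voiced obstruent /g/, so it voices to [v] by assimilation. /rufgobooregadorg/ → ruvgobooregadorg.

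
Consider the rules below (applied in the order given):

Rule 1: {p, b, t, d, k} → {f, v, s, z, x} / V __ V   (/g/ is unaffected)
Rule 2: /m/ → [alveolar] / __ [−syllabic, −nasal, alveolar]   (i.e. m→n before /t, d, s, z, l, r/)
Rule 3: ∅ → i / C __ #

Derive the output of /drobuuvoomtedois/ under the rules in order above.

drovuuvoontezoisi

Rule 1 (intervocalic spirantization): /b/ is a stop between vowels /o/ and /u/, so it spirantizes to the fricative [v]. /d/ is a stop between vowels /e/ and /o/, so it spirantizes to the fricative [z]. /drobuuvoomtedois/ → drovuuvoomtezois.
Rule 2 (nasal place assimilation): /m/ precedes the alveolar consonant /t/, so it assimilates in place to [n]. /drovuuvoomtezois/ → drovuuvoontezois.
Rule 3 (final i-epenthesis): the form ends in the consonant /s/, so [i] is inserted word-finally. /drovuuvoontezois/ → drovuuvoontezoisi.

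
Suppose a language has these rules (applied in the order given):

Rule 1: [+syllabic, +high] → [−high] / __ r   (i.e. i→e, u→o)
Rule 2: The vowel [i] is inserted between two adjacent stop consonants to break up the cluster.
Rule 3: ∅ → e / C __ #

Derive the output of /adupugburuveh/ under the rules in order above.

adupugiboruvehe

Rule 1 (pre-rhotic lowering): /u/ is a high vowel immediately before /r/, so it lowers to [o]. /adupugburuveh/ → adupugboruveh.
Rule 2 (stop-cluster i-epenthesis): /g/ and /b/ form a stop–stop cluster, so [i] is inserted between them. /adupugboruveh/ → adupugiboruveh.
Rule 3 (final e-epenthesis): the form ends in the consonant /h/, so [e] is inserted word-finally. /adupugiboruveh/ → adupugiboruvehe.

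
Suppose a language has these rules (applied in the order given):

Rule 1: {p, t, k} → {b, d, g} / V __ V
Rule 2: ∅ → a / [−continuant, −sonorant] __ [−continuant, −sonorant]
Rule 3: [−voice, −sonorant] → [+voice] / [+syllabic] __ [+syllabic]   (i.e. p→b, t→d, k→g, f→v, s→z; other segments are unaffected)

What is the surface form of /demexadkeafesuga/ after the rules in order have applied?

demexadageavezuga

Rule 1 (intervocalic voicing): no segment meets the environment; /demexadkeafesuga/ is unchanged.
Rule 2 (stop-cluster a-epenthesis): /d/ and /k/ form a stop–stop cluster, so [a] is inserted between them. /demexadkeafesuga/ → demexadakeafesuga.
Rule 3 (intervocalic voicing): /k/ is a voiceless obstruent between vowels /a/ and /e/, so it voices to [g]. /f/ is a voiceless obstruent between vowels /a/ and /e/, so it voices to [v]. /s/ is a voiceless obstruent between vowels /e/ and /u/, so it voices to [z]. /demexadakeafesuga/ → demexadageavezuga.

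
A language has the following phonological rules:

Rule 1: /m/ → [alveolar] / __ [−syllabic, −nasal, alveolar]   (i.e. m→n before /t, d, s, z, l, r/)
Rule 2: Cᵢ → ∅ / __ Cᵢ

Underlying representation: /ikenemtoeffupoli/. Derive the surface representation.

ikenentoefupoli

Rule 1 (nasal place assimilation): /m/ precedes the alveolar consonant /t/, so it assimilates in place to [n]. /ikenemtoeffupoli/ → ikenentoeffupoli.
Rule 2 (degemination): /ff/ is a geminate; the first /f/ deletes. /ikenentoeffupoli/ → ikenentoefupoli.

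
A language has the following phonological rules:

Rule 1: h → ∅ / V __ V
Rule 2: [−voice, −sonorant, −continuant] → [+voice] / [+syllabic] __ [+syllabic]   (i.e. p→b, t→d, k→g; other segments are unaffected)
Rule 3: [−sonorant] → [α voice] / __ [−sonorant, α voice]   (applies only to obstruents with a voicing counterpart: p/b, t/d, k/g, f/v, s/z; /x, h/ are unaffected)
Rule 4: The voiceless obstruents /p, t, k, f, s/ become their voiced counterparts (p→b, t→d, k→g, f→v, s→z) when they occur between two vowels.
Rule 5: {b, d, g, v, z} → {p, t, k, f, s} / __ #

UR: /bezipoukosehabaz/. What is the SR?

bezibougozeabas

Rule 1 (intervocalic h-deletion): /h/ occurs between vowels /e/ and /a/, so it deletes. /bezipoukosehabaz/ → bezipoukoseabaz.
Rule 2 (intervocalic voicing): /p/ is a voiceless stop between vowels /i/ and /o/, so it voices to [b]. /k/ is a voiceless stop between vowels /u/ and /o/, so it voices to [g]. /bezipoukoseabaz/ → bezibougoseabaz.
Rule 3 (regressive voicing assimilation): no segment meets the environment; /bezibougoseabaz/ is unchanged.
Rule 4 (intervocalic voicing): /s/ is a voiceless obstruent between vowels /o/ and /e/, so it voices to [z]. /bezibougoseabaz/ → bezibougozeabaz.
Rule 5 (final devoicing): /z/ is a voiced obstruent in word-final position, so it devoices to [s]. /bezibougozeabaz/ → bezibougozeabas.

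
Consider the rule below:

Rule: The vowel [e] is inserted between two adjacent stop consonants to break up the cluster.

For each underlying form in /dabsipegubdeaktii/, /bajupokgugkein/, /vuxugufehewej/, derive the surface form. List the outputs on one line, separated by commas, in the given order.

/dabsipegubdeaktii/: /b/ and /d/ form a stop–stop cluster, so [e] is inserted between them. /k/ and /t/ form a stop–stop cluster, so [e] is inserted between them. → [dabsipegubedeaketii].
/bajupokgugkein/: /k/ and /g/ form a stop–stop cluster, so [e] is inserted between them. /g/ and /k/ form a stop–stop cluster, so [e] is inserted between them. → [bajupokegugekein].
/vuxugufehewej/: the rule's environment is not met; surfaces unchanged as [vuxugufehewej].

dabsipegubedeaketii, bajupokegugekein, vuxugufehewej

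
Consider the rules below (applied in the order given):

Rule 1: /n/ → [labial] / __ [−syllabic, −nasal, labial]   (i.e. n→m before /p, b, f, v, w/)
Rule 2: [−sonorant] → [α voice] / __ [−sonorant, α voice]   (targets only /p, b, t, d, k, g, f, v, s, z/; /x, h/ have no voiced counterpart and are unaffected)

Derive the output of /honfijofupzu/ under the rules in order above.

Rule 1 (nasal place assimilation): /n/ precedes the labial consonant /f/, so it assimilates in place to [m]. /honfijofupzu/ → homfijofupzu.
Rule 2 (regressive voicing assimilation): /p/ precedes the voiced obstruent /z/, so it voices to [b] by assimilation. /homfijofupzu/ → homfijofubzu.

homfijofubzu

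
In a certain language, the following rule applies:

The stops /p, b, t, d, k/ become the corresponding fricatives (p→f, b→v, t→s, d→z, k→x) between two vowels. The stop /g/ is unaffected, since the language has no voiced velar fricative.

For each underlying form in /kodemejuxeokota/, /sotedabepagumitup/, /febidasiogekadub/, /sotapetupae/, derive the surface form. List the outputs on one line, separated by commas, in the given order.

/kodemejuxeokota/: /d/ is a stop between vowels /o/ and /e/, so it spirantizes to the fricative [z]. /k/ is a stop between vowels /o/ and /o/, so it spirantizes to the fricative [x]. /t/ is a stop between vowels /o/ and /a/, so it spirantizes to the fricative [s]. → [kozemejuxeoxosa].
/sotedabepagumitup/: /t/ is a stop between vowels /o/ and /e/, so it spirantizes to the fricative [s]. /d/ is a stop between vowels /e/ and /a/, so it spirantizes to the fricative [z]. /b/ is a stop between vowels /a/ and /e/, so it spirantizes to the fricative [v]. /p/ is a stop between vowels /e/ and /a/, so it spirantizes to the fricative [f]. /t/ is a stop between vowels /i/ and /u/, so it spirantizes to the fricative [s]. → [sosezavefagumisup].
/febidasiogekadub/: /b/ is a stop between vowels /e/ and /i/, so it spirantizes to the fricative [v]. /d/ is a stop between vowels /i/ and /a/, so it spirantizes to the fricative [z]. /k/ is a stop between vowels /e/ and /a/, so it spirantizes to the fricative [x]. /d/ is a stop between vowels /a/ and /u/, so it spirantizes to the fricative [z]. → [fevizasiogexazub].
/sotapetupae/: /t/ is a stop between vowels /o/ and /a/, so it spirantizes to the fricative [s]. /p/ is a stop between vowels /a/ and /e/, so it spirantizes to the fricative [f]. /t/ is a stop between vowels /e/ and /u/, so it spirantizes to the fricative [s]. /p/ is a stop between vowels /u/ and /a/, so it spirantizes to the fricative [f]. → [sosafesufae].

kozemejuxeoxosa, sosezavefagumisup, fevizasiogexazub, sosafesufae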